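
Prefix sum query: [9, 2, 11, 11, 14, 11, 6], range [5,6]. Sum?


Prefix sums: [0, 9, 11, 22, 33, 47, 58, 64]
Sum[5..6] = prefix[7] - prefix[5] = 64 - 47 = 17


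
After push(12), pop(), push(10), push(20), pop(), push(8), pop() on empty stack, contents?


push(12) -> [12]
pop() returns 12 -> []
push(10) -> [10]
push(20) -> [10, 20]
pop() returns 20 -> [10]
push(8) -> [10, 8]
pop() returns 8 -> [10]
Final stack (bottom to top): [10]


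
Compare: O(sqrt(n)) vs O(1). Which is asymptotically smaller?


constant grows slower than sublinear
O(1) is asymptotically smaller; O(sqrt(n)) grows faster


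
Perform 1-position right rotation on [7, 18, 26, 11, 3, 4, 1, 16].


Right rotate by 1: [16, 7, 18, 26, 11, 3, 4, 1]


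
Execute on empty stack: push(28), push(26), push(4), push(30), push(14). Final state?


push(28) -> [28]
push(26) -> [28, 26]
push(4) -> [28, 26, 4]
push(30) -> [28, 26, 4, 30]
push(14) -> [28, 26, 4, 30, 14]
Final stack (bottom to top): [28, 26, 4, 30, 14]


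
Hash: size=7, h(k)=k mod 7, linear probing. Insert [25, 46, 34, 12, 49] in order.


Insertions: 25->slot 4; 46->slot 5; 34->slot 6; 12->slot 0; 49->slot 1
Table: [12, 49, None, None, 25, 46, 34]


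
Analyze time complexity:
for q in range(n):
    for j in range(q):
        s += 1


Per nesting level: O(n) * O(n) [triangular over q] = O(n^2)
Complexity: O(n^2)


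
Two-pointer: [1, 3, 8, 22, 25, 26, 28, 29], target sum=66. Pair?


Two pointers: lo=0, hi=7
No pair sums to 66


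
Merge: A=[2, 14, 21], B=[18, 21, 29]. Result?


Compare heads, take smaller each step.
Merged: [2, 14, 18, 21, 21, 29]


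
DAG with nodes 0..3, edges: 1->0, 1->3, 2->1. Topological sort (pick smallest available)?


Kahn's algorithm, process smallest node first
Order: [2, 1, 0, 3]


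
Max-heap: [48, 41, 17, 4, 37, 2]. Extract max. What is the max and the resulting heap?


Max = 48
Replace root with last, heapify down
Resulting heap: [41, 37, 17, 4, 2]


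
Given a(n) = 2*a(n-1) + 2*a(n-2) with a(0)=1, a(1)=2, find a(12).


Build bottom-up:
...a(10)=18272, a(11)=49920, a(12)=2*49920+2*18272=136384


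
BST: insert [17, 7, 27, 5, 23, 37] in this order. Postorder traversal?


Root = 17; build tree by BST insertion.
Postorder traversal: [5, 7, 23, 37, 27, 17]


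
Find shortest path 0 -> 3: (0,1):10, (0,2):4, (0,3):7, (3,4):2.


Dijkstra from 0:
Distances: {0: 0, 1: 10, 2: 4, 3: 7, 4: 9}
Shortest distance to 3 = 7, path = [0, 3]


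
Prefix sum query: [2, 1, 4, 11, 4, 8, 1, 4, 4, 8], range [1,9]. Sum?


Prefix sums: [0, 2, 3, 7, 18, 22, 30, 31, 35, 39, 47]
Sum[1..9] = prefix[10] - prefix[1] = 47 - 2 = 45


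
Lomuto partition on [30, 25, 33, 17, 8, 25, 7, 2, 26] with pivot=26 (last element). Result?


Elements <= 26 go left of pivot.
Result: [25, 17, 8, 25, 7, 2, 26, 30, 33], pivot at index 6


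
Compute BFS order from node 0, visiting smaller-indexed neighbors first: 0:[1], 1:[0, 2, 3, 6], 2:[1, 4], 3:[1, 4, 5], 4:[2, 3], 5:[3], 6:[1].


BFS queue: start with [0]
Visit order: [0, 1, 2, 3, 6, 4, 5]


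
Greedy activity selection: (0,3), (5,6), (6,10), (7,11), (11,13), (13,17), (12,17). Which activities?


Greedy: pick earliest-ending, then skip overlaps.
Selected (5 activities): [(0, 3), (5, 6), (6, 10), (11, 13), (13, 17)]


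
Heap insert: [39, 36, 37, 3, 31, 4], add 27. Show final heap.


Append 27: [39, 36, 37, 3, 31, 4, 27]
Bubble up: no swaps needed
Result: [39, 36, 37, 3, 31, 4, 27]


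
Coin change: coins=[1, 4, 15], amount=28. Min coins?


dp[0]=0; dp[i]=1+min(dp[i-c] for c in coins)
...dp[23]=3, dp[24]=4, dp[25]=5, dp[26]=6, dp[27]=4, dp[28]=5
Minimum coins for 28 = 5


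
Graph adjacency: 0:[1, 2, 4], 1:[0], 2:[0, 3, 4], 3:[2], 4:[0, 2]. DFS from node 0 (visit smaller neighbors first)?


DFS stack-based: start with [0]
Visit order: [0, 1, 2, 3, 4]


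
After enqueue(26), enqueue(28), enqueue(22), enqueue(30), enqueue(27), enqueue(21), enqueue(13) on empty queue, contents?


enqueue(26) -> [26]
enqueue(28) -> [26, 28]
enqueue(22) -> [26, 28, 22]
enqueue(30) -> [26, 28, 22, 30]
enqueue(27) -> [26, 28, 22, 30, 27]
enqueue(21) -> [26, 28, 22, 30, 27, 21]
enqueue(13) -> [26, 28, 22, 30, 27, 21, 13]
Final queue (front to back): [26, 28, 22, 30, 27, 21, 13]


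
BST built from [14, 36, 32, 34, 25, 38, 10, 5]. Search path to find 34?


BST root = 14
Search for 34: compare at each node
Path: [14, 36, 32, 34]


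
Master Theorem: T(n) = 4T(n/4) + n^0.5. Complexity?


a=4, b=4, c=0.5. log_4(4)=1 > c=0.5. Case 1: O(n^log_b(a)) = O(n)
Complexity: O(n)


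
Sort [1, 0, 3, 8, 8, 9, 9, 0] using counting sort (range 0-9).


Count array: [2, 1, 0, 1, 0, 0, 0, 0, 2, 2]
Reconstruct: [0, 0, 1, 3, 8, 8, 9, 9]


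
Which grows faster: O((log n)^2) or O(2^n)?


polylogarithmic grows slower than exponential
O((log n)^2) is asymptotically smaller; O(2^n) grows faster


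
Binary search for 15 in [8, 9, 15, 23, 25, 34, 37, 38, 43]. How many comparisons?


Search for 15:
[0,8] mid=4 arr[4]=25
[0,3] mid=1 arr[1]=9
[2,3] mid=2 arr[2]=15
Total: 3 comparisons


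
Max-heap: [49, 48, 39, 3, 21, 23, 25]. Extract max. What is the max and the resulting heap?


Max = 49
Replace root with last, heapify down
Resulting heap: [48, 25, 39, 3, 21, 23]


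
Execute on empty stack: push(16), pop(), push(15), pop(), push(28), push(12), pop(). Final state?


push(16) -> [16]
pop() returns 16 -> []
push(15) -> [15]
pop() returns 15 -> []
push(28) -> [28]
push(12) -> [28, 12]
pop() returns 12 -> [28]
Final stack (bottom to top): [28]


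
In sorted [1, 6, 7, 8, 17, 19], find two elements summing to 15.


Two pointers: lo=0, hi=5
Found pair: (7, 8) summing to 15


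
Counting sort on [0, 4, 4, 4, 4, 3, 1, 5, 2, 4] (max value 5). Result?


Count array: [1, 1, 1, 1, 5, 1]
Reconstruct: [0, 1, 2, 3, 4, 4, 4, 4, 4, 5]


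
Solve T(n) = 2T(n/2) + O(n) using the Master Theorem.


a=2, b=2, c=1. log_2(2)=1 = c=1. Case 2: O(n^c log n) = O(n log n)
Complexity: O(n log n)


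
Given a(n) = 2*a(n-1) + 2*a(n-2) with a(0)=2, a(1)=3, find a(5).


Build bottom-up:
...a(3)=26, a(4)=72, a(5)=2*72+2*26=196


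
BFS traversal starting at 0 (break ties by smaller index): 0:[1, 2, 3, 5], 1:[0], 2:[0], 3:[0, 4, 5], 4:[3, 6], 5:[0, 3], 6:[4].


BFS queue: start with [0]
Visit order: [0, 1, 2, 3, 5, 4, 6]


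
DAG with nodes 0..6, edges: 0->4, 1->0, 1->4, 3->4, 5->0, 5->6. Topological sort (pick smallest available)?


Kahn's algorithm, process smallest node first
Order: [1, 2, 3, 5, 0, 4, 6]


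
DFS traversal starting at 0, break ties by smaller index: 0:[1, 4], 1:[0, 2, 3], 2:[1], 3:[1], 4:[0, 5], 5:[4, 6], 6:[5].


DFS stack-based: start with [0]
Visit order: [0, 1, 2, 3, 4, 5, 6]


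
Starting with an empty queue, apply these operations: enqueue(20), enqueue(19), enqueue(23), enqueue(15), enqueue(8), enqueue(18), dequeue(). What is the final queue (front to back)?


enqueue(20) -> [20]
enqueue(19) -> [20, 19]
enqueue(23) -> [20, 19, 23]
enqueue(15) -> [20, 19, 23, 15]
enqueue(8) -> [20, 19, 23, 15, 8]
enqueue(18) -> [20, 19, 23, 15, 8, 18]
dequeue() returns 20 -> [19, 23, 15, 8, 18]
Final queue (front to back): [19, 23, 15, 8, 18]


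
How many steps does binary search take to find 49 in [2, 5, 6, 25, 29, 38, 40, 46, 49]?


Search for 49:
[0,8] mid=4 arr[4]=29
[5,8] mid=6 arr[6]=40
[7,8] mid=7 arr[7]=46
[8,8] mid=8 arr[8]=49
Total: 4 comparisons


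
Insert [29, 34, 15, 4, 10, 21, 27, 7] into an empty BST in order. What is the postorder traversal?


Root = 29; build tree by BST insertion.
Postorder traversal: [7, 10, 4, 27, 21, 15, 34, 29]


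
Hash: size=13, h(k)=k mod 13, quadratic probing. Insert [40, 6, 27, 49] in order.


Insertions: 40->slot 1; 6->slot 6; 27->slot 2; 49->slot 10
Table: [None, 40, 27, None, None, None, 6, None, None, None, 49, None, None]


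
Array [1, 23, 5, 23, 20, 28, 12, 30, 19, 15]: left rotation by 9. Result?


Left rotate by 9: [15, 1, 23, 5, 23, 20, 28, 12, 30, 19]


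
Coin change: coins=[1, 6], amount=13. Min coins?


dp[0]=0; dp[i]=1+min(dp[i-c] for c in coins)
...dp[8]=3, dp[9]=4, dp[10]=5, dp[11]=6, dp[12]=2, dp[13]=3
Minimum coins for 13 = 3


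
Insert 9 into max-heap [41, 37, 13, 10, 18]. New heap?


Append 9: [41, 37, 13, 10, 18, 9]
Bubble up: no swaps needed
Result: [41, 37, 13, 10, 18, 9]


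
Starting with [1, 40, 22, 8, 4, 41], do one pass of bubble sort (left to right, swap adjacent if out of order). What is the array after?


After one pass: [1, 22, 8, 4, 40, 41]


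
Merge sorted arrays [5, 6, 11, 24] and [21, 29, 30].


Compare heads, take smaller each step.
Merged: [5, 6, 11, 21, 24, 29, 30]


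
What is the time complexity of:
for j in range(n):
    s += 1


Per nesting level: O(n) = O(n)
Complexity: O(n)


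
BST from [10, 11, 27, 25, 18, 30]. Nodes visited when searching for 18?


BST root = 10
Search for 18: compare at each node
Path: [10, 11, 27, 25, 18]


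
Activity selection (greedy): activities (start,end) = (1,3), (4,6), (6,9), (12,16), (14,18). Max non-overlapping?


Greedy: pick earliest-ending, then skip overlaps.
Selected (4 activities): [(1, 3), (4, 6), (6, 9), (12, 16)]


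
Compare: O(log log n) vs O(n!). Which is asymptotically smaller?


double-logarithmic grows slower than factorial
O(log log n) is asymptotically smaller; O(n!) grows faster


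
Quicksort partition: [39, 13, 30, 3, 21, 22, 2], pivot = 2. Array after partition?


Elements <= 2 go left of pivot.
Result: [2, 13, 30, 3, 21, 22, 39], pivot at index 0


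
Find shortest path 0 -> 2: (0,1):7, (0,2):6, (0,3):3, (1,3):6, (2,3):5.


Dijkstra from 0:
Distances: {0: 0, 1: 7, 2: 6, 3: 3}
Shortest distance to 2 = 6, path = [0, 2]


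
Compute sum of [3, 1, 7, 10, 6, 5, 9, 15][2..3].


Prefix sums: [0, 3, 4, 11, 21, 27, 32, 41, 56]
Sum[2..3] = prefix[4] - prefix[2] = 21 - 4 = 17


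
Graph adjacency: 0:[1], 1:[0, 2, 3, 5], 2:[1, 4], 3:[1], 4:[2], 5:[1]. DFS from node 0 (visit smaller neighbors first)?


DFS stack-based: start with [0]
Visit order: [0, 1, 2, 4, 3, 5]


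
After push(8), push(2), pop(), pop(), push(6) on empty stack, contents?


push(8) -> [8]
push(2) -> [8, 2]
pop() returns 2 -> [8]
pop() returns 8 -> []
push(6) -> [6]
Final stack (bottom to top): [6]


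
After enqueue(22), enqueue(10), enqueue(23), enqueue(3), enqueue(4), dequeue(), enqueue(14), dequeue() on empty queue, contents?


enqueue(22) -> [22]
enqueue(10) -> [22, 10]
enqueue(23) -> [22, 10, 23]
enqueue(3) -> [22, 10, 23, 3]
enqueue(4) -> [22, 10, 23, 3, 4]
dequeue() returns 22 -> [10, 23, 3, 4]
enqueue(14) -> [10, 23, 3, 4, 14]
dequeue() returns 10 -> [23, 3, 4, 14]
Final queue (front to back): [23, 3, 4, 14]


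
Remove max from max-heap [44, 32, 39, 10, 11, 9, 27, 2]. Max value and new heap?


Max = 44
Replace root with last, heapify down
Resulting heap: [39, 32, 27, 10, 11, 9, 2]


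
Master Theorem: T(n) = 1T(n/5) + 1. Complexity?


a=1, b=5, c=0. log_5(1)=0 = c=0. Case 2: O(n^c log n) = O(log n)
Complexity: O(log n)


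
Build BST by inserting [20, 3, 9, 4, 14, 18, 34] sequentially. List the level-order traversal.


Root = 20; build tree by BST insertion.
Level-Order traversal: [20, 3, 34, 9, 4, 14, 18]


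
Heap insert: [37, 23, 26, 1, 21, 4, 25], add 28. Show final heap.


Append 28: [37, 23, 26, 1, 21, 4, 25, 28]
Bubble up: swap idx 7(28) with idx 3(1); swap idx 3(28) with idx 1(23)
Result: [37, 28, 26, 23, 21, 4, 25, 1]


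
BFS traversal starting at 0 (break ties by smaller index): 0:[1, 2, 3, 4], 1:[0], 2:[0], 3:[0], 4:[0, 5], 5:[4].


BFS queue: start with [0]
Visit order: [0, 1, 2, 3, 4, 5]


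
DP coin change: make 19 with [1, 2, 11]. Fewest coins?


dp[0]=0; dp[i]=1+min(dp[i-c] for c in coins)
...dp[14]=3, dp[15]=3, dp[16]=4, dp[17]=4, dp[18]=5, dp[19]=5
Minimum coins for 19 = 5


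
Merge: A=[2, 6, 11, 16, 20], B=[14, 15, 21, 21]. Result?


Compare heads, take smaller each step.
Merged: [2, 6, 11, 14, 15, 16, 20, 21, 21]


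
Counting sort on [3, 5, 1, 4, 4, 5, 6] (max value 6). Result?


Count array: [0, 1, 0, 1, 2, 2, 1]
Reconstruct: [1, 3, 4, 4, 5, 5, 6]


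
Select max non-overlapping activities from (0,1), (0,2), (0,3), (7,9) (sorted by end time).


Greedy: pick earliest-ending, then skip overlaps.
Selected (2 activities): [(0, 1), (7, 9)]


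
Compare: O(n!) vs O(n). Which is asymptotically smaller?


linear grows slower than factorial
O(n) is asymptotically smaller; O(n!) grows faster


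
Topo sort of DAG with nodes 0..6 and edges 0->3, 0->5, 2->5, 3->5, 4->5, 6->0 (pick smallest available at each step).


Kahn's algorithm, process smallest node first
Order: [1, 2, 4, 6, 0, 3, 5]


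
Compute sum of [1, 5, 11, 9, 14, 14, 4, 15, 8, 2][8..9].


Prefix sums: [0, 1, 6, 17, 26, 40, 54, 58, 73, 81, 83]
Sum[8..9] = prefix[10] - prefix[8] = 83 - 73 = 10


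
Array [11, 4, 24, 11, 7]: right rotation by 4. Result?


Right rotate by 4: [4, 24, 11, 7, 11]


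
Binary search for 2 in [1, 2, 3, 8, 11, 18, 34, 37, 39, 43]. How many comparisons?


Search for 2:
[0,9] mid=4 arr[4]=11
[0,3] mid=1 arr[1]=2
Total: 2 comparisons


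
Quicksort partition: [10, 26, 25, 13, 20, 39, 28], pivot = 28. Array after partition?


Elements <= 28 go left of pivot.
Result: [10, 26, 25, 13, 20, 28, 39], pivot at index 5


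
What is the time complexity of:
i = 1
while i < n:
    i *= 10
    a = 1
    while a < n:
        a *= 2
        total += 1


Per nesting level: O(log n) * O(log n) = O((log n)^2)
Complexity: O((log n)^2)


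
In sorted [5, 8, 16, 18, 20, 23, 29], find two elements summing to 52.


Two pointers: lo=0, hi=6
Found pair: (23, 29) summing to 52


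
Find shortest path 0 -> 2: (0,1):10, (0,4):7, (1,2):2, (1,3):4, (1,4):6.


Dijkstra from 0:
Distances: {0: 0, 1: 10, 2: 12, 3: 14, 4: 7}
Shortest distance to 2 = 12, path = [0, 1, 2]


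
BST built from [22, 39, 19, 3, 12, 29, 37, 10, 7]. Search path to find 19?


BST root = 22
Search for 19: compare at each node
Path: [22, 19]


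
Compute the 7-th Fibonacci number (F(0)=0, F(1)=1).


F(n)=F(n-1)+F(n-2)
...F(5)=5, F(6)=8, F(7)=13


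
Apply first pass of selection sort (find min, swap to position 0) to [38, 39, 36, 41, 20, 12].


After one pass: [12, 39, 36, 41, 20, 38]


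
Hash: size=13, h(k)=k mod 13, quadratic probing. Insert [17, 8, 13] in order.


Insertions: 17->slot 4; 8->slot 8; 13->slot 0
Table: [13, None, None, None, 17, None, None, None, 8, None, None, None, None]


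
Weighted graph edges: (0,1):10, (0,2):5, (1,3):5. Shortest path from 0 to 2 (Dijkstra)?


Dijkstra from 0:
Distances: {0: 0, 1: 10, 2: 5, 3: 15}
Shortest distance to 2 = 5, path = [0, 2]


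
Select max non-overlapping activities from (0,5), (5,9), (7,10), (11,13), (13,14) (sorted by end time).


Greedy: pick earliest-ending, then skip overlaps.
Selected (4 activities): [(0, 5), (5, 9), (11, 13), (13, 14)]


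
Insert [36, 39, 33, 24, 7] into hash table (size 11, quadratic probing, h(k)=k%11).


Insertions: 36->slot 3; 39->slot 6; 33->slot 0; 24->slot 2; 7->slot 7
Table: [33, None, 24, 36, None, None, 39, 7, None, None, None]


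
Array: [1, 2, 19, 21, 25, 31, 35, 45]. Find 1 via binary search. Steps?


Search for 1:
[0,7] mid=3 arr[3]=21
[0,2] mid=1 arr[1]=2
[0,0] mid=0 arr[0]=1
Total: 3 comparisons


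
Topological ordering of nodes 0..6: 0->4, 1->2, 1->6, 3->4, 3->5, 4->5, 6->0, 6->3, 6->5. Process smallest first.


Kahn's algorithm, process smallest node first
Order: [1, 2, 6, 0, 3, 4, 5]


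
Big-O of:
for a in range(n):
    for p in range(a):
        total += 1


Per nesting level: O(n) * O(n) [triangular over a] = O(n^2)
Complexity: O(n^2)


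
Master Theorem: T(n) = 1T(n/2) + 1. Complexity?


a=1, b=2, c=0. log_2(1)=0 = c=0. Case 2: O(n^c log n) = O(log n)
Complexity: O(log n)


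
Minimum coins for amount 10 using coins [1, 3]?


dp[0]=0; dp[i]=1+min(dp[i-c] for c in coins)
...dp[5]=3, dp[6]=2, dp[7]=3, dp[8]=4, dp[9]=3, dp[10]=4
Minimum coins for 10 = 4


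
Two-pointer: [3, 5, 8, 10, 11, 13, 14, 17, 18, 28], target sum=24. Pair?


Two pointers: lo=0, hi=9
Found pair: (10, 14) summing to 24


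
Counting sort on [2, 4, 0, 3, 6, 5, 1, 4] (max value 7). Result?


Count array: [1, 1, 1, 1, 2, 1, 1, 0]
Reconstruct: [0, 1, 2, 3, 4, 4, 5, 6]


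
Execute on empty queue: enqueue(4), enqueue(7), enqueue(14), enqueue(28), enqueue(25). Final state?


enqueue(4) -> [4]
enqueue(7) -> [4, 7]
enqueue(14) -> [4, 7, 14]
enqueue(28) -> [4, 7, 14, 28]
enqueue(25) -> [4, 7, 14, 28, 25]
Final queue (front to back): [4, 7, 14, 28, 25]


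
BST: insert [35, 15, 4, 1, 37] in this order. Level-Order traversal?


Root = 35; build tree by BST insertion.
Level-Order traversal: [35, 15, 37, 4, 1]


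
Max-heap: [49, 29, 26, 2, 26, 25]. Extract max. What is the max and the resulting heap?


Max = 49
Replace root with last, heapify down
Resulting heap: [29, 26, 26, 2, 25]


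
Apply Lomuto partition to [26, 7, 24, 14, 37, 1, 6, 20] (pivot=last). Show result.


Elements <= 20 go left of pivot.
Result: [7, 14, 1, 6, 20, 24, 26, 37], pivot at index 4


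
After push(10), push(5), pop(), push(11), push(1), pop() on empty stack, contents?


push(10) -> [10]
push(5) -> [10, 5]
pop() returns 5 -> [10]
push(11) -> [10, 11]
push(1) -> [10, 11, 1]
pop() returns 1 -> [10, 11]
Final stack (bottom to top): [10, 11]


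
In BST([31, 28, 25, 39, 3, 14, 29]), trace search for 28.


BST root = 31
Search for 28: compare at each node
Path: [31, 28]


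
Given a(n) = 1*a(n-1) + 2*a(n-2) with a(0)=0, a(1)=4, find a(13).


Build bottom-up:
...a(11)=2732, a(12)=5460, a(13)=1*5460+2*2732=10924


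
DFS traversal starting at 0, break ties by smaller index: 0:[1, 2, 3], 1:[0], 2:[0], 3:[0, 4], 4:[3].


DFS stack-based: start with [0]
Visit order: [0, 1, 2, 3, 4]


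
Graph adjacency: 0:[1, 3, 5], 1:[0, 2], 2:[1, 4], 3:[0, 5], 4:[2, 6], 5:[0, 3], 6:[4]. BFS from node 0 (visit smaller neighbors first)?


BFS queue: start with [0]
Visit order: [0, 1, 3, 5, 2, 4, 6]


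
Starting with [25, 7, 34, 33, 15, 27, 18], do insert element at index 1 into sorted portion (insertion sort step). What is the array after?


After one pass: [7, 25, 34, 33, 15, 27, 18]


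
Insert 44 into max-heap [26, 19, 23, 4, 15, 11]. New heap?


Append 44: [26, 19, 23, 4, 15, 11, 44]
Bubble up: swap idx 6(44) with idx 2(23); swap idx 2(44) with idx 0(26)
Result: [44, 19, 26, 4, 15, 11, 23]


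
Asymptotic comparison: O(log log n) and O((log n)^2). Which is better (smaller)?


double-logarithmic grows slower than polylogarithmic
O(log log n) is asymptotically smaller; O((log n)^2) grows faster


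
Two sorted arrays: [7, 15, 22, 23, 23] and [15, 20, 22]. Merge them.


Compare heads, take smaller each step.
Merged: [7, 15, 15, 20, 22, 22, 23, 23]


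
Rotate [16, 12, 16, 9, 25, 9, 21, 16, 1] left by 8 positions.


Left rotate by 8: [1, 16, 12, 16, 9, 25, 9, 21, 16]


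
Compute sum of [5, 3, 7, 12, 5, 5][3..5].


Prefix sums: [0, 5, 8, 15, 27, 32, 37]
Sum[3..5] = prefix[6] - prefix[3] = 37 - 15 = 22


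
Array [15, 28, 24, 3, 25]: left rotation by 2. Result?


Left rotate by 2: [24, 3, 25, 15, 28]


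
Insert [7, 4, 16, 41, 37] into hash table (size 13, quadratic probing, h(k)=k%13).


Insertions: 7->slot 7; 4->slot 4; 16->slot 3; 41->slot 2; 37->slot 11
Table: [None, None, 41, 16, 4, None, None, 7, None, None, None, 37, None]


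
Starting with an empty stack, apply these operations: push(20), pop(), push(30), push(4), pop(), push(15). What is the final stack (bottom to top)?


push(20) -> [20]
pop() returns 20 -> []
push(30) -> [30]
push(4) -> [30, 4]
pop() returns 4 -> [30]
push(15) -> [30, 15]
Final stack (bottom to top): [30, 15]


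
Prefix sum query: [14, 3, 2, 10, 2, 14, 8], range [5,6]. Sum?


Prefix sums: [0, 14, 17, 19, 29, 31, 45, 53]
Sum[5..6] = prefix[7] - prefix[5] = 53 - 31 = 22


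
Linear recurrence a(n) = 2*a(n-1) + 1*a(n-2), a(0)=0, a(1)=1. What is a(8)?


Build bottom-up:
...a(6)=70, a(7)=169, a(8)=2*169+1*70=408


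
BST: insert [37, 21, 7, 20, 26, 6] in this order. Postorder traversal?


Root = 37; build tree by BST insertion.
Postorder traversal: [6, 20, 7, 26, 21, 37]


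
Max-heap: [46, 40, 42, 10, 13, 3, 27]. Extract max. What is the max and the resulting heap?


Max = 46
Replace root with last, heapify down
Resulting heap: [42, 40, 27, 10, 13, 3]


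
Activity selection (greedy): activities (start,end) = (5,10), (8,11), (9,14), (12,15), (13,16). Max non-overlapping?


Greedy: pick earliest-ending, then skip overlaps.
Selected (2 activities): [(5, 10), (12, 15)]


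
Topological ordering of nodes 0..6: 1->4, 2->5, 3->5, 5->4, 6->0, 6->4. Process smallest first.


Kahn's algorithm, process smallest node first
Order: [1, 2, 3, 5, 6, 0, 4]


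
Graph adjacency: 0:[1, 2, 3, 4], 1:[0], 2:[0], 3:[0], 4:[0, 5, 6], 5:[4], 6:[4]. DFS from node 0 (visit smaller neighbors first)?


DFS stack-based: start with [0]
Visit order: [0, 1, 2, 3, 4, 5, 6]


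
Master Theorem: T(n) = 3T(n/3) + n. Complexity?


a=3, b=3, c=1. log_3(3)=1 = c=1. Case 2: O(n^c log n) = O(n log n)
Complexity: O(n log n)


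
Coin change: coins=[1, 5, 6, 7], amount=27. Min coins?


dp[0]=0; dp[i]=1+min(dp[i-c] for c in coins)
...dp[22]=4, dp[23]=4, dp[24]=4, dp[25]=4, dp[26]=4, dp[27]=4
Minimum coins for 27 = 4


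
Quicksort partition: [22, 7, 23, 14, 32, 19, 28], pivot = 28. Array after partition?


Elements <= 28 go left of pivot.
Result: [22, 7, 23, 14, 19, 28, 32], pivot at index 5


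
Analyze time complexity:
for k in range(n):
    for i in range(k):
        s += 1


Per nesting level: O(n) * O(n) [triangular over k] = O(n^2)
Complexity: O(n^2)


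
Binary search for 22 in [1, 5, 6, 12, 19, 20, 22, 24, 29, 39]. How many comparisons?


Search for 22:
[0,9] mid=4 arr[4]=19
[5,9] mid=7 arr[7]=24
[5,6] mid=5 arr[5]=20
[6,6] mid=6 arr[6]=22
Total: 4 comparisons


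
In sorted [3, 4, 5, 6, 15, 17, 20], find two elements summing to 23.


Two pointers: lo=0, hi=6
Found pair: (3, 20) summing to 23


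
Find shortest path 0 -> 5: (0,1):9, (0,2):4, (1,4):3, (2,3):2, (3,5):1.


Dijkstra from 0:
Distances: {0: 0, 1: 9, 2: 4, 3: 6, 4: 12, 5: 7}
Shortest distance to 5 = 7, path = [0, 2, 3, 5]


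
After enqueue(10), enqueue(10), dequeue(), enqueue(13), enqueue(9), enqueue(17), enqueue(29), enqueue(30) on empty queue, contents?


enqueue(10) -> [10]
enqueue(10) -> [10, 10]
dequeue() returns 10 -> [10]
enqueue(13) -> [10, 13]
enqueue(9) -> [10, 13, 9]
enqueue(17) -> [10, 13, 9, 17]
enqueue(29) -> [10, 13, 9, 17, 29]
enqueue(30) -> [10, 13, 9, 17, 29, 30]
Final queue (front to back): [10, 13, 9, 17, 29, 30]


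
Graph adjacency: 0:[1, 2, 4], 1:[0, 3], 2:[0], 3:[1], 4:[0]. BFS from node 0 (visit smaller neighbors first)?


BFS queue: start with [0]
Visit order: [0, 1, 2, 4, 3]


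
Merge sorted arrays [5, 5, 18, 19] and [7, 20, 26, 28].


Compare heads, take smaller each step.
Merged: [5, 5, 7, 18, 19, 20, 26, 28]


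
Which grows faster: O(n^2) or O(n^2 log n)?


quadratic grows slower than n^2 log n
O(n^2) is asymptotically smaller; O(n^2 log n) grows faster


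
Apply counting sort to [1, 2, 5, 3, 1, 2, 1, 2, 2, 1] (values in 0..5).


Count array: [0, 4, 4, 1, 0, 1]
Reconstruct: [1, 1, 1, 1, 2, 2, 2, 2, 3, 5]


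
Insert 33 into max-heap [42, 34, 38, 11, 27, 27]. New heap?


Append 33: [42, 34, 38, 11, 27, 27, 33]
Bubble up: no swaps needed
Result: [42, 34, 38, 11, 27, 27, 33]


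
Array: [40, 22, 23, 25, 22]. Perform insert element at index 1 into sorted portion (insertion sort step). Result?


After one pass: [22, 40, 23, 25, 22]


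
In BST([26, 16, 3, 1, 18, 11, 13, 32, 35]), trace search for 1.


BST root = 26
Search for 1: compare at each node
Path: [26, 16, 3, 1]


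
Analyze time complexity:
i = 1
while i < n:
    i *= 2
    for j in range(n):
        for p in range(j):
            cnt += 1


Per nesting level: O(log n) * O(n) * O(n) [triangular over j] = O(n^2 log n)
Complexity: O(n^2 log n)


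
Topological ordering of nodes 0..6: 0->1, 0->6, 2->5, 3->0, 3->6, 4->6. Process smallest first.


Kahn's algorithm, process smallest node first
Order: [2, 3, 0, 1, 4, 5, 6]


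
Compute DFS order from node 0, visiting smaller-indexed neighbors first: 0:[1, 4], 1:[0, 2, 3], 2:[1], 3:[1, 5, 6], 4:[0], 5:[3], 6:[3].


DFS stack-based: start with [0]
Visit order: [0, 1, 2, 3, 5, 6, 4]


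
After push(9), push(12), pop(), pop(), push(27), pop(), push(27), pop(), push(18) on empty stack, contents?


push(9) -> [9]
push(12) -> [9, 12]
pop() returns 12 -> [9]
pop() returns 9 -> []
push(27) -> [27]
pop() returns 27 -> []
push(27) -> [27]
pop() returns 27 -> []
push(18) -> [18]
Final stack (bottom to top): [18]


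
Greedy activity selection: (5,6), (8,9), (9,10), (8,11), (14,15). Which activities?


Greedy: pick earliest-ending, then skip overlaps.
Selected (4 activities): [(5, 6), (8, 9), (9, 10), (14, 15)]


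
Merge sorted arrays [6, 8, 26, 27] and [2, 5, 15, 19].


Compare heads, take smaller each step.
Merged: [2, 5, 6, 8, 15, 19, 26, 27]


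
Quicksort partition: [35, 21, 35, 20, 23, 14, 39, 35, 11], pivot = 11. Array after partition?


Elements <= 11 go left of pivot.
Result: [11, 21, 35, 20, 23, 14, 39, 35, 35], pivot at index 0


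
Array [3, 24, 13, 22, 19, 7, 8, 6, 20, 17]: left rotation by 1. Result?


Left rotate by 1: [24, 13, 22, 19, 7, 8, 6, 20, 17, 3]


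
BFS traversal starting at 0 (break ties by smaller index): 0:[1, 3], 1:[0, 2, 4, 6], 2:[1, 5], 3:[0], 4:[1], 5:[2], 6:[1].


BFS queue: start with [0]
Visit order: [0, 1, 3, 2, 4, 6, 5]


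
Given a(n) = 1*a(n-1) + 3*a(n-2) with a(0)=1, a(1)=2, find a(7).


Build bottom-up:
...a(5)=59, a(6)=137, a(7)=1*137+3*59=314


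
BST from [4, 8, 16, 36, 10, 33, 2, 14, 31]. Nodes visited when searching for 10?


BST root = 4
Search for 10: compare at each node
Path: [4, 8, 16, 10]


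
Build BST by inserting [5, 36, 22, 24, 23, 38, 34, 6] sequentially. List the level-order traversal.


Root = 5; build tree by BST insertion.
Level-Order traversal: [5, 36, 22, 38, 6, 24, 23, 34]


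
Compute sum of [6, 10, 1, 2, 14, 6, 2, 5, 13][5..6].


Prefix sums: [0, 6, 16, 17, 19, 33, 39, 41, 46, 59]
Sum[5..6] = prefix[7] - prefix[5] = 41 - 33 = 8


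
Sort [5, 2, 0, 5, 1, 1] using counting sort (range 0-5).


Count array: [1, 2, 1, 0, 0, 2]
Reconstruct: [0, 1, 1, 2, 5, 5]


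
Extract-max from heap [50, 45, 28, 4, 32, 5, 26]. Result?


Max = 50
Replace root with last, heapify down
Resulting heap: [45, 32, 28, 4, 26, 5]


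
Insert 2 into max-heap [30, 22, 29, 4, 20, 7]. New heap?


Append 2: [30, 22, 29, 4, 20, 7, 2]
Bubble up: no swaps needed
Result: [30, 22, 29, 4, 20, 7, 2]


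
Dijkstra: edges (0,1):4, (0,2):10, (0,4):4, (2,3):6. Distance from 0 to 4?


Dijkstra from 0:
Distances: {0: 0, 1: 4, 2: 10, 3: 16, 4: 4}
Shortest distance to 4 = 4, path = [0, 4]


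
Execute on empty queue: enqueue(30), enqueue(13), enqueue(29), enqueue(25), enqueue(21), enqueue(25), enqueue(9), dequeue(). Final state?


enqueue(30) -> [30]
enqueue(13) -> [30, 13]
enqueue(29) -> [30, 13, 29]
enqueue(25) -> [30, 13, 29, 25]
enqueue(21) -> [30, 13, 29, 25, 21]
enqueue(25) -> [30, 13, 29, 25, 21, 25]
enqueue(9) -> [30, 13, 29, 25, 21, 25, 9]
dequeue() returns 30 -> [13, 29, 25, 21, 25, 9]
Final queue (front to back): [13, 29, 25, 21, 25, 9]


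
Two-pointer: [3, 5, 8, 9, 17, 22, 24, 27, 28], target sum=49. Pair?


Two pointers: lo=0, hi=8
Found pair: (22, 27) summing to 49


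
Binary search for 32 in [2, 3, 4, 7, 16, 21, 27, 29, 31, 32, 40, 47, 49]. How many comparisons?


Search for 32:
[0,12] mid=6 arr[6]=27
[7,12] mid=9 arr[9]=32
Total: 2 comparisons


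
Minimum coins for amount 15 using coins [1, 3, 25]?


dp[0]=0; dp[i]=1+min(dp[i-c] for c in coins)
...dp[10]=4, dp[11]=5, dp[12]=4, dp[13]=5, dp[14]=6, dp[15]=5
Minimum coins for 15 = 5


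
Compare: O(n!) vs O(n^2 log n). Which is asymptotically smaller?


n^2 log n grows slower than factorial
O(n^2 log n) is asymptotically smaller; O(n!) grows faster


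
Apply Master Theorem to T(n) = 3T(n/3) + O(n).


a=3, b=3, c=1. log_3(3)=1 = c=1. Case 2: O(n^c log n) = O(n log n)
Complexity: O(n log n)


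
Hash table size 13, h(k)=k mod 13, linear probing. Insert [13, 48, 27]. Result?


Insertions: 13->slot 0; 48->slot 9; 27->slot 1
Table: [13, 27, None, None, None, None, None, None, None, 48, None, None, None]


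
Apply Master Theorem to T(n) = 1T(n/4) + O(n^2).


a=1, b=4, c=2. log_4(1)=0 < c=2. Case 3: O(n^c) = O(n^2)
Complexity: O(n^2)


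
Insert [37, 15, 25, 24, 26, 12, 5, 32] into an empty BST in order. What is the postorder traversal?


Root = 37; build tree by BST insertion.
Postorder traversal: [5, 12, 24, 32, 26, 25, 15, 37]


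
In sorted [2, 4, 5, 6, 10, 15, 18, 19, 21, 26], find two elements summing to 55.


Two pointers: lo=0, hi=9
No pair sums to 55


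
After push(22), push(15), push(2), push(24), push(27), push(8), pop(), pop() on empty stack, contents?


push(22) -> [22]
push(15) -> [22, 15]
push(2) -> [22, 15, 2]
push(24) -> [22, 15, 2, 24]
push(27) -> [22, 15, 2, 24, 27]
push(8) -> [22, 15, 2, 24, 27, 8]
pop() returns 8 -> [22, 15, 2, 24, 27]
pop() returns 27 -> [22, 15, 2, 24]
Final stack (bottom to top): [22, 15, 2, 24]


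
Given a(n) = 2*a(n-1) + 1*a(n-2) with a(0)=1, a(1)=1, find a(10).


Build bottom-up:
...a(8)=577, a(9)=1393, a(10)=2*1393+1*577=3363


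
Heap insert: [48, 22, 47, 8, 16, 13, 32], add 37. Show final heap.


Append 37: [48, 22, 47, 8, 16, 13, 32, 37]
Bubble up: swap idx 7(37) with idx 3(8); swap idx 3(37) with idx 1(22)
Result: [48, 37, 47, 22, 16, 13, 32, 8]


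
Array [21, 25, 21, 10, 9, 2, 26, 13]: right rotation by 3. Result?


Right rotate by 3: [2, 26, 13, 21, 25, 21, 10, 9]


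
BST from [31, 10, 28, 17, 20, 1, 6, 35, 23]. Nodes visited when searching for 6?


BST root = 31
Search for 6: compare at each node
Path: [31, 10, 1, 6]


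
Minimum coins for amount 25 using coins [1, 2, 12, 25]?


dp[0]=0; dp[i]=1+min(dp[i-c] for c in coins)
...dp[20]=5, dp[21]=6, dp[22]=6, dp[23]=7, dp[24]=2, dp[25]=1
Minimum coins for 25 = 1


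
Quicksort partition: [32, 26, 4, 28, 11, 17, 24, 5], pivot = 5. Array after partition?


Elements <= 5 go left of pivot.
Result: [4, 5, 32, 28, 11, 17, 24, 26], pivot at index 1


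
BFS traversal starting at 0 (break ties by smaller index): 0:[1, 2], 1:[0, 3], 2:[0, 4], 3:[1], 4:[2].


BFS queue: start with [0]
Visit order: [0, 1, 2, 3, 4]


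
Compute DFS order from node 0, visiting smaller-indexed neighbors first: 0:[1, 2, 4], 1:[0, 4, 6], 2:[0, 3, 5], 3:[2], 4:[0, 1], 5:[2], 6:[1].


DFS stack-based: start with [0]
Visit order: [0, 1, 4, 6, 2, 3, 5]


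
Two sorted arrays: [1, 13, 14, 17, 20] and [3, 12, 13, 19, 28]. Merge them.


Compare heads, take smaller each step.
Merged: [1, 3, 12, 13, 13, 14, 17, 19, 20, 28]


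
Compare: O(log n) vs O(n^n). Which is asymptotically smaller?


logarithmic grows slower than n^n
O(log n) is asymptotically smaller; O(n^n) grows faster


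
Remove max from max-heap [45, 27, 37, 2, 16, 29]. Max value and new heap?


Max = 45
Replace root with last, heapify down
Resulting heap: [37, 27, 29, 2, 16]


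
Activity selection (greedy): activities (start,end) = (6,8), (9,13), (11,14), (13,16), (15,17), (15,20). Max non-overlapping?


Greedy: pick earliest-ending, then skip overlaps.
Selected (3 activities): [(6, 8), (9, 13), (13, 16)]


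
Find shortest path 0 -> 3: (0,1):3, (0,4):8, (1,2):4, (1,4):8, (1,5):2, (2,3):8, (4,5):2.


Dijkstra from 0:
Distances: {0: 0, 1: 3, 2: 7, 3: 15, 4: 7, 5: 5}
Shortest distance to 3 = 15, path = [0, 1, 2, 3]


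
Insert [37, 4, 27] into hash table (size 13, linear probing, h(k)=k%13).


Insertions: 37->slot 11; 4->slot 4; 27->slot 1
Table: [None, 27, None, None, 4, None, None, None, None, None, None, 37, None]


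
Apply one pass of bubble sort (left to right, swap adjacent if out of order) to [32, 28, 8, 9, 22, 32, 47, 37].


After one pass: [28, 8, 9, 22, 32, 32, 37, 47]


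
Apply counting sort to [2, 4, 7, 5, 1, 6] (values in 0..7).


Count array: [0, 1, 1, 0, 1, 1, 1, 1]
Reconstruct: [1, 2, 4, 5, 6, 7]


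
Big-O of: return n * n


Analysis: constant-time operation, no loop
Complexity: O(1)


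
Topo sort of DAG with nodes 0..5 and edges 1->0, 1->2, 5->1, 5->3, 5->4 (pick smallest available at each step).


Kahn's algorithm, process smallest node first
Order: [5, 1, 0, 2, 3, 4]


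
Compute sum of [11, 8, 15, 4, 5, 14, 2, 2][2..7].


Prefix sums: [0, 11, 19, 34, 38, 43, 57, 59, 61]
Sum[2..7] = prefix[8] - prefix[2] = 61 - 19 = 42


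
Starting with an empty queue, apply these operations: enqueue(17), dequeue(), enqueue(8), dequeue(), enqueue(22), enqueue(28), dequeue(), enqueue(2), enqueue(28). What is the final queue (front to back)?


enqueue(17) -> [17]
dequeue() returns 17 -> []
enqueue(8) -> [8]
dequeue() returns 8 -> []
enqueue(22) -> [22]
enqueue(28) -> [22, 28]
dequeue() returns 22 -> [28]
enqueue(2) -> [28, 2]
enqueue(28) -> [28, 2, 28]
Final queue (front to back): [28, 2, 28]


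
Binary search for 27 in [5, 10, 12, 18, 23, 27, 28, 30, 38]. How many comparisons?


Search for 27:
[0,8] mid=4 arr[4]=23
[5,8] mid=6 arr[6]=28
[5,5] mid=5 arr[5]=27
Total: 3 comparisons


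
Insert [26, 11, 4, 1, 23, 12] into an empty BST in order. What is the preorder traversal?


Root = 26; build tree by BST insertion.
Preorder traversal: [26, 11, 4, 1, 23, 12]


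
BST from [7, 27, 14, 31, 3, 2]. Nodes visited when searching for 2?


BST root = 7
Search for 2: compare at each node
Path: [7, 3, 2]


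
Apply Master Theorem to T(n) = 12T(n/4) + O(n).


a=12, b=4, c=1. log_4(12)=1.792 > c=1. Case 1: O(n^log_b(a)) = O(n^1.792)
Complexity: O(n^1.792)


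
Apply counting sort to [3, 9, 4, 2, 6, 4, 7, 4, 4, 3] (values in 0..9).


Count array: [0, 0, 1, 2, 4, 0, 1, 1, 0, 1]
Reconstruct: [2, 3, 3, 4, 4, 4, 4, 6, 7, 9]


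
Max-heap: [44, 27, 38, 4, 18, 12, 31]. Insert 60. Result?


Append 60: [44, 27, 38, 4, 18, 12, 31, 60]
Bubble up: swap idx 7(60) with idx 3(4); swap idx 3(60) with idx 1(27); swap idx 1(60) with idx 0(44)
Result: [60, 44, 38, 27, 18, 12, 31, 4]


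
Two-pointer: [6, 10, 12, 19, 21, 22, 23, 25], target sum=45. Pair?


Two pointers: lo=0, hi=7
Found pair: (22, 23) summing to 45


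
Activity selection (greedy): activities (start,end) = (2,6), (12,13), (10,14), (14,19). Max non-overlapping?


Greedy: pick earliest-ending, then skip overlaps.
Selected (3 activities): [(2, 6), (12, 13), (14, 19)]


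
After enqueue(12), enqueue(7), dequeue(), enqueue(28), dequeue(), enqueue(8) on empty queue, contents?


enqueue(12) -> [12]
enqueue(7) -> [12, 7]
dequeue() returns 12 -> [7]
enqueue(28) -> [7, 28]
dequeue() returns 7 -> [28]
enqueue(8) -> [28, 8]
Final queue (front to back): [28, 8]


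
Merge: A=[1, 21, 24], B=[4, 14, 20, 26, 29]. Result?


Compare heads, take smaller each step.
Merged: [1, 4, 14, 20, 21, 24, 26, 29]


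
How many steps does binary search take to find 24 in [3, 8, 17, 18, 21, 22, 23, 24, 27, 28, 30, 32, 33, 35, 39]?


Search for 24:
[0,14] mid=7 arr[7]=24
Total: 1 comparisons


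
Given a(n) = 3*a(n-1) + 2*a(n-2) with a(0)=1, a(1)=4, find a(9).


Build bottom-up:
...a(7)=8042, a(8)=28642, a(9)=3*28642+2*8042=102010


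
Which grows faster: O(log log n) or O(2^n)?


double-logarithmic grows slower than exponential
O(log log n) is asymptotically smaller; O(2^n) grows faster


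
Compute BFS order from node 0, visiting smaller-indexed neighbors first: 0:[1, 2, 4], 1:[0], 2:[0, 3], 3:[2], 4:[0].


BFS queue: start with [0]
Visit order: [0, 1, 2, 4, 3]


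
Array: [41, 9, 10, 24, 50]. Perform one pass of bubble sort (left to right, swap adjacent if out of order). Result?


After one pass: [9, 10, 24, 41, 50]


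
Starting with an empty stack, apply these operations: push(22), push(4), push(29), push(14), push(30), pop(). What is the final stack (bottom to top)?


push(22) -> [22]
push(4) -> [22, 4]
push(29) -> [22, 4, 29]
push(14) -> [22, 4, 29, 14]
push(30) -> [22, 4, 29, 14, 30]
pop() returns 30 -> [22, 4, 29, 14]
Final stack (bottom to top): [22, 4, 29, 14]


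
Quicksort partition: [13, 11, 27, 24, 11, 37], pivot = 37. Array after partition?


Elements <= 37 go left of pivot.
Result: [13, 11, 27, 24, 11, 37], pivot at index 5


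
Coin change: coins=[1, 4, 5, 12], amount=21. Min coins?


dp[0]=0; dp[i]=1+min(dp[i-c] for c in coins)
...dp[16]=2, dp[17]=2, dp[18]=3, dp[19]=4, dp[20]=3, dp[21]=3
Minimum coins for 21 = 3


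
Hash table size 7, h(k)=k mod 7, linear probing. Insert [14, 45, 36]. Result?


Insertions: 14->slot 0; 45->slot 3; 36->slot 1
Table: [14, 36, None, 45, None, None, None]


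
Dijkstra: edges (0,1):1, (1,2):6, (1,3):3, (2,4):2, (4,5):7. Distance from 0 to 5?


Dijkstra from 0:
Distances: {0: 0, 1: 1, 2: 7, 3: 4, 4: 9, 5: 16}
Shortest distance to 5 = 16, path = [0, 1, 2, 4, 5]


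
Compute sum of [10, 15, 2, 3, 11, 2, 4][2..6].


Prefix sums: [0, 10, 25, 27, 30, 41, 43, 47]
Sum[2..6] = prefix[7] - prefix[2] = 47 - 25 = 22


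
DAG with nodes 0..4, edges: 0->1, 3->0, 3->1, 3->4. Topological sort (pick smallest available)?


Kahn's algorithm, process smallest node first
Order: [2, 3, 0, 1, 4]


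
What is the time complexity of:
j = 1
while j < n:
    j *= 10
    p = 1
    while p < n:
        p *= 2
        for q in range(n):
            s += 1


Per nesting level: O(log n) * O(log n) * O(n) = O(n (log n)^2)
Complexity: O(n (log n)^2)


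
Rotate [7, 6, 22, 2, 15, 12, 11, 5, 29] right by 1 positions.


Right rotate by 1: [29, 7, 6, 22, 2, 15, 12, 11, 5]


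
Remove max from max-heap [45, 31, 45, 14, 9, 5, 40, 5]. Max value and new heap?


Max = 45
Replace root with last, heapify down
Resulting heap: [45, 31, 40, 14, 9, 5, 5]


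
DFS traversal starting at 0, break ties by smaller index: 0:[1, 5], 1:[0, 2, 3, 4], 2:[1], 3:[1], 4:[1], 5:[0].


DFS stack-based: start with [0]
Visit order: [0, 1, 2, 3, 4, 5]


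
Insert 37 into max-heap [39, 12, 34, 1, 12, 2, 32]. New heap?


Append 37: [39, 12, 34, 1, 12, 2, 32, 37]
Bubble up: swap idx 7(37) with idx 3(1); swap idx 3(37) with idx 1(12)
Result: [39, 37, 34, 12, 12, 2, 32, 1]


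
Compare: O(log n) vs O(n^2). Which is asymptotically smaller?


logarithmic grows slower than quadratic
O(log n) is asymptotically smaller; O(n^2) grows faster


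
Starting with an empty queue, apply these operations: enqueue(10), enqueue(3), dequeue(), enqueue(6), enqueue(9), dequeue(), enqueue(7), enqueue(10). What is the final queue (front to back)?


enqueue(10) -> [10]
enqueue(3) -> [10, 3]
dequeue() returns 10 -> [3]
enqueue(6) -> [3, 6]
enqueue(9) -> [3, 6, 9]
dequeue() returns 3 -> [6, 9]
enqueue(7) -> [6, 9, 7]
enqueue(10) -> [6, 9, 7, 10]
Final queue (front to back): [6, 9, 7, 10]


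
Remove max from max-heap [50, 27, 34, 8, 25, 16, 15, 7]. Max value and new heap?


Max = 50
Replace root with last, heapify down
Resulting heap: [34, 27, 16, 8, 25, 7, 15]
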